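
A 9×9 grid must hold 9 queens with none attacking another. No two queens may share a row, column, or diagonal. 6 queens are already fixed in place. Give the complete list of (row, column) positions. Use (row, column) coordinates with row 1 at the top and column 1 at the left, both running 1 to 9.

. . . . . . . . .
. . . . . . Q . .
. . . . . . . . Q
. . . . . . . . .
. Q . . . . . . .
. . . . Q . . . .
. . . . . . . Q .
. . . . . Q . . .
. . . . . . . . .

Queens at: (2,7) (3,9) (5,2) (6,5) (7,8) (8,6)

Row 1: attacked by (2,7)→{6,7,8}; (3,9)→{7,9}; (5,2)→{2,6}; (6,5)→{5}; (7,8)→{2,8}; (8,6)→{6}. Safe: 1, 3, 4. Place at column 3.
Row 4: attacked by (1,3)→{3,6}; (2,7)→{5,7,9}; (3,9)→{8,9}; (5,2)→{1,2,3}; (6,5)→{3,5,7}; (7,8)→{5,8}; (8,6)→{2,6}. Safe: 4. Place at column 4.
Row 9: attacked by (1,3)→{3}; (2,7)→{7}; (3,9)→{3,9}; (4,4)→{4,9}; (5,2)→{2,6}; (6,5)→{2,5,8}; (7,8)→{6,8}; (8,6)→{5,6,7}. Safe: 1. Place at column 1.
Columns [3, 7, 9, 4, 2, 5, 8, 6, 1], r−c [-2, -5, -6, 0, 3, 1, -1, 2, 8], r+c [4, 9, 12, 8, 7, 11, 15, 14, 10] are all distinct, so no two queens attack.

(1,3) (2,7) (3,9) (4,4) (5,2) (6,5) (7,8) (8,6) (9,1)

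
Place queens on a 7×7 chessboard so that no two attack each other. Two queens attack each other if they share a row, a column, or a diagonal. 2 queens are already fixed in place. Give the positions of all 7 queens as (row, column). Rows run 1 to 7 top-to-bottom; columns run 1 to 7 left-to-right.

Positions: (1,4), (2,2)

Row 3: attacked by (1,4)→{2,4,6}; (2,2)→{1,2,3}. Safe: 5, 7. Place at column 7.
Row 4: attacked by (1,4)→{1,4,7}; (2,2)→{2,4}; (3,7)→{6,7}. Safe: 3, 5. Place at column 5.
Row 5: attacked by (1,4)→{4}; (2,2)→{2,5}; (3,7)→{5,7}; (4,5)→{4,5,6}. Safe: 1, 3. Place at column 3.
Row 6: attacked by (1,4)→{4}; (2,2)→{2,6}; (3,7)→{4,7}; (4,5)→{3,5,7}; (5,3)→{2,3,4}. Safe: 1. Place at column 1.
Row 7: attacked by (1,4)→{4}; (2,2)→{2,7}; (3,7)→{3,7}; (4,5)→{2,5}; (5,3)→{1,3,5}; (6,1)→{1,2}. Safe: 6. Place at column 6.
Columns [4, 2, 7, 5, 3, 1, 6], r−c [-3, 0, -4, -1, 2, 5, 1], r+c [5, 4, 10, 9, 8, 7, 13] are all distinct, so no two queens attack.

(1,4) (2,2) (3,7) (4,5) (5,3) (6,1) (7,6)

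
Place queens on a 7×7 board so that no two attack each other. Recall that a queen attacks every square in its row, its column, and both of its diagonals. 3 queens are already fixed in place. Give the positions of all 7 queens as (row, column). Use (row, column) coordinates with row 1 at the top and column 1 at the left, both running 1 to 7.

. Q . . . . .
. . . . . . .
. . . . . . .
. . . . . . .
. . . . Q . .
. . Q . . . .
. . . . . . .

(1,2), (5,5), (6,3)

Row 2: attacked by (1,2)→{1,2,3}; (5,5)→{2,5}; (6,3)→{3,7}. Safe: 4, 6. Place at column 4.
Row 3: attacked by (1,2)→{2,4}; (2,4)→{3,4,5}; (5,5)→{3,5,7}; (6,3)→{3,6}. Safe: 1. Place at column 1.
Row 4: attacked by (1,2)→{2,5}; (2,4)→{2,4,6}; (3,1)→{1,2}; (5,5)→{4,5,6}; (6,3)→{1,3,5}. Safe: 7. Place at column 7.
Row 7: attacked by (1,2)→{2}; (2,4)→{4}; (3,1)→{1,5}; (4,7)→{4,7}; (5,5)→{3,5,7}; (6,3)→{2,3,4}. Safe: 6. Place at column 6.
Columns [2, 4, 1, 7, 5, 3, 6], r−c [-1, -2, 2, -3, 0, 3, 1], r+c [3, 6, 4, 11, 10, 9, 13] are all distinct, so no two queens attack.

(1,2) (2,4) (3,1) (4,7) (5,5) (6,3) (7,6)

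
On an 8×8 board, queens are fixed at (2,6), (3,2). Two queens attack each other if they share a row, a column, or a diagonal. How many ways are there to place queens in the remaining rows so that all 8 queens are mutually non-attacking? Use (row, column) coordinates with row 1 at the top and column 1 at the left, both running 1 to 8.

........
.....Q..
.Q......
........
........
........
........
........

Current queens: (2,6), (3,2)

3

Branch on row 1: col 1 → 0; col 3 → 3; col 8 → 0.
Sum: 0 + 3 + 0 = 3.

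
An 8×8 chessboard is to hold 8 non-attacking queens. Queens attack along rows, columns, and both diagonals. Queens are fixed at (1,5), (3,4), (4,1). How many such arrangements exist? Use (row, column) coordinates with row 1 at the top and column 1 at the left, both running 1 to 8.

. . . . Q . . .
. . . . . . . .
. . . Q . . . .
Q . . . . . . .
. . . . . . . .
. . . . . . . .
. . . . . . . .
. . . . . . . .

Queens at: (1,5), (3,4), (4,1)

Branch on row 2: col 2 → 0; col 7 → 1; col 8 → 2.
Sum: 0 + 1 + 2 = 3.

3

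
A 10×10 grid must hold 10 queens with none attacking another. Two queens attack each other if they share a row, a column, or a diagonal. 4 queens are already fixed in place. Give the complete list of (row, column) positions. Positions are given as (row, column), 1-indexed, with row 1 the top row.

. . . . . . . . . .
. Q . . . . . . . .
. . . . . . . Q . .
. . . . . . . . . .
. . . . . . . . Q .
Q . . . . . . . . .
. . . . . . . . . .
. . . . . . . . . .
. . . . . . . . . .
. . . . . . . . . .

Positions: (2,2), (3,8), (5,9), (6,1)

Row 1: attacked by (2,2)→{1,2,3}; (3,8)→{6,8,10}; (5,9)→{5,9}; (6,1)→{1,6}. Safe: 4, 7. Place at column 4.
Row 4: attacked by (1,4)→{1,4,7}; (2,2)→{2,4}; (3,8)→{7,8,9}; (5,9)→{8,9,10}; (6,1)→{1,3}. Safe: 5, 6. Place at column 6.
Row 7: attacked by (1,4)→{4,10}; (2,2)→{2,7}; (3,8)→{4,8}; (4,6)→{3,6,9}; (5,9)→{7,9}; (6,1)→{1,2}. Safe: 5. Place at column 5.
Row 8: attacked by (1,4)→{4}; (2,2)→{2,8}; (3,8)→{3,8}; (4,6)→{2,6,10}; (5,9)→{6,9}; (6,1)→{1,3}; (7,5)→{4,5,6}. Safe: 7. Place at column 7.
Row 9: attacked by (1,4)→{4}; (2,2)→{2,9}; (3,8)→{2,8}; (4,6)→{1,6}; (5,9)→{5,9}; (6,1)→{1,4}; (7,5)→{3,5,7}; (8,7)→{6,7,8}. Safe: 10. Place at column 10.
Row 10: attacked by (1,4)→{4}; (2,2)→{2,10}; (3,8)→{1,8}; (4,6)→{6}; (5,9)→{4,9}; (6,1)→{1,5}; (7,5)→{2,5,8}; (8,7)→{5,7,9}; (9,10)→{9,10}. Safe: 3. Place at column 3.
Columns [4, 2, 8, 6, 9, 1, 5, 7, 10, 3], r−c [-3, 0, -5, -2, -4, 5, 2, 1, -1, 7], r+c [5, 4, 11, 10, 14, 7, 12, 15, 19, 13] are all distinct, so no two queens attack.

(1,4) (2,2) (3,8) (4,6) (5,9) (6,1) (7,5) (8,7) (9,10) (10,3)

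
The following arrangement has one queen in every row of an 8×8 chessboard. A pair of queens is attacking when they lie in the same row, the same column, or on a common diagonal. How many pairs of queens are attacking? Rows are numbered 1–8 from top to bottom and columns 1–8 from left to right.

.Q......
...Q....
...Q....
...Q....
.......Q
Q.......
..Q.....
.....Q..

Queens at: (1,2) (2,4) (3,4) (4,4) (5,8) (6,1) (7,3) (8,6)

Same column: (2,4)–(3,4) (column 4); (2,4)–(4,4) (column 4); (3,4)–(4,4) (column 4).
Same diagonal: (1,2)–(3,4) (|1−3| = |2−4| = 2); (3,4)–(6,1) (|3−6| = |4−1| = 3).
Total attacking pairs: 5.

5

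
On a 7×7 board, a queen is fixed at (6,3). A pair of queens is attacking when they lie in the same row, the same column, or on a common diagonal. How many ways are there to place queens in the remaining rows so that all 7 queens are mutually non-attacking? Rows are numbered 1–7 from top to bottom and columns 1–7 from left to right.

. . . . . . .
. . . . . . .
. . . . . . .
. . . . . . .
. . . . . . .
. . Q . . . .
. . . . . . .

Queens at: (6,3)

Branch on row 1: col 1 → 0; col 2 → 3; col 4 → 1; col 5 → 0; col 6 → 1; col 7 → 1.
Sum: 0 + 3 + 1 + 0 + 1 + 1 = 6.

6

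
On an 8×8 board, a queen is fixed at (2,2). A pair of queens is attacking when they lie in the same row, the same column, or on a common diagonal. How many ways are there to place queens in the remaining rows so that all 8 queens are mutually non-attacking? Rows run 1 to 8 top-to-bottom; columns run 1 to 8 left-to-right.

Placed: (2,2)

16

Branch on row 1: col 4 → 6; col 5 → 4; col 6 → 2; col 7 → 2; col 8 → 2.
Sum: 6 + 4 + 2 + 2 + 2 = 16.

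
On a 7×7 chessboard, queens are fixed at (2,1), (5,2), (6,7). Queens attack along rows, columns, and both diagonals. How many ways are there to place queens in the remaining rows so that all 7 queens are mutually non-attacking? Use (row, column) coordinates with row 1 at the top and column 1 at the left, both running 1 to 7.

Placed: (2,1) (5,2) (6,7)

3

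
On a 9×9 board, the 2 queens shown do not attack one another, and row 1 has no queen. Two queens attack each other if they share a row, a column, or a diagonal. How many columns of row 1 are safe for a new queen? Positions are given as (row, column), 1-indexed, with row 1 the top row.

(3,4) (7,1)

(3,4) attacks row 1 at column 4 and diagonals 2, 6.
(7,1) attacks row 1 at column 1 and diagonals 7.
Attacked columns: {1, 2, 4, 6, 7}. Safe: {3, 5, 8, 9}.

4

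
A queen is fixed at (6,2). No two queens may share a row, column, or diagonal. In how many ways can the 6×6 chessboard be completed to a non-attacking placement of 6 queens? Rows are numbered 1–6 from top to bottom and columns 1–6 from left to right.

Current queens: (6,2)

1

Branch on row 1: col 1 → 0; col 3 → 0; col 4 → 0; col 5 → 1; col 6 → 0.
Sum: 0 + 0 + 0 + 1 + 0 = 1.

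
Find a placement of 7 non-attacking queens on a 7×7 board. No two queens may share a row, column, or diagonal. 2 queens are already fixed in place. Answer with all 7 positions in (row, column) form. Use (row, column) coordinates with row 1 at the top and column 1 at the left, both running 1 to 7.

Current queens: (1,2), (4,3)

(1,2) (2,7) (3,5) (4,3) (5,1) (6,6) (7,4)

Row 2: attacked by (1,2)→{1,2,3}; (4,3)→{1,3,5}. Safe: 4, 6, 7. Place at column 7.
Row 3: attacked by (1,2)→{2,4}; (2,7)→{6,7}; (4,3)→{2,3,4}. Safe: 1, 5. Place at column 5.
Row 5: attacked by (1,2)→{2,6}; (2,7)→{4,7}; (3,5)→{3,5,7}; (4,3)→{2,3,4}. Safe: 1. Place at column 1.
Row 6: attacked by (1,2)→{2,7}; (2,7)→{3,7}; (3,5)→{2,5}; (4,3)→{1,3,5}; (5,1)→{1,2}. Safe: 4, 6. Place at column 6.
Row 7: attacked by (1,2)→{2}; (2,7)→{2,7}; (3,5)→{1,5}; (4,3)→{3,6}; (5,1)→{1,3}; (6,6)→{5,6,7}. Safe: 4. Place at column 4.
Columns [2, 7, 5, 3, 1, 6, 4], r−c [-1, -5, -2, 1, 4, 0, 3], r+c [3, 9, 8, 7, 6, 12, 11] are all distinct, so no two queens attack.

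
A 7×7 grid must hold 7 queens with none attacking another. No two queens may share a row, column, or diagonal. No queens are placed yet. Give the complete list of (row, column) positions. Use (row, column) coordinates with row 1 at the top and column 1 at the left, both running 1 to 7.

Row 1: Safe: 1, 2, 3, 4, 5, 6, 7. Place at column 1.
Row 2: attacked by (1,1)→{1,2}. Safe: 3, 4, 5, 6, 7. Place at column 3.
Row 3: attacked by (1,1)→{1,3}; (2,3)→{2,3,4}. Safe: 5, 6, 7. Place at column 5.
Row 4: attacked by (1,1)→{1,4}; (2,3)→{1,3,5}; (3,5)→{4,5,6}. Safe: 2, 7. Place at column 7.
Row 5: attacked by (1,1)→{1,5}; (2,3)→{3,6}; (3,5)→{3,5,7}; (4,7)→{6,7}. Safe: 2, 4. Place at column 2.
Row 6: attacked by (1,1)→{1,6}; (2,3)→{3,7}; (3,5)→{2,5}; (4,7)→{5,7}; (5,2)→{1,2,3}. Safe: 4. Place at column 4.
Row 7: attacked by (1,1)→{1,7}; (2,3)→{3}; (3,5)→{1,5}; (4,7)→{4,7}; (5,2)→{2,4}; (6,4)→{3,4,5}. Safe: 6. Place at column 6.
Columns [1, 3, 5, 7, 2, 4, 6], r−c [0, -1, -2, -3, 3, 2, 1], r+c [2, 5, 8, 11, 7, 10, 13] are all distinct, so no two queens attack.

(1,1) (2,3) (3,5) (4,7) (5,2) (6,4) (7,6)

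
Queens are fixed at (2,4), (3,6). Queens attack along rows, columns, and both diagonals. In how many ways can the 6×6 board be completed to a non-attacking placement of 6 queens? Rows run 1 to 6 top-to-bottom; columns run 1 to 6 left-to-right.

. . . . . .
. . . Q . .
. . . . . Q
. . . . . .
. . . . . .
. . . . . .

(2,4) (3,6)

Branch on row 1: col 1 → 0; col 2 → 1.
Sum: 0 + 1 = 1.

1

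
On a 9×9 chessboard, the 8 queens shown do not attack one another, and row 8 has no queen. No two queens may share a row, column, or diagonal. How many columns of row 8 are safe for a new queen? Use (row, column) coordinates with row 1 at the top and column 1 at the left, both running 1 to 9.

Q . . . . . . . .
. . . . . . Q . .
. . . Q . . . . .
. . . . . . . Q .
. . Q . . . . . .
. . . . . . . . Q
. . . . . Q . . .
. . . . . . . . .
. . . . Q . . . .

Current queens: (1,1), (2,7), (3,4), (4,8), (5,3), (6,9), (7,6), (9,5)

1

(1,1) attacks row 8 at column 1 and diagonals 8.
(2,7) attacks row 8 at column 7 and diagonals 1.
(3,4) attacks row 8 at column 4 and diagonals 9.
(4,8) attacks row 8 at column 8 and diagonals 4.
(5,3) attacks row 8 at column 3 and diagonals 6.
(6,9) attacks row 8 at column 9 and diagonals 7.
(7,6) attacks row 8 at column 6 and diagonals 5, 7.
(9,5) attacks row 8 at column 5 and diagonals 4, 6.
Attacked columns: {1, 3, 4, 5, 6, 7, 8, 9}. Safe: {2}.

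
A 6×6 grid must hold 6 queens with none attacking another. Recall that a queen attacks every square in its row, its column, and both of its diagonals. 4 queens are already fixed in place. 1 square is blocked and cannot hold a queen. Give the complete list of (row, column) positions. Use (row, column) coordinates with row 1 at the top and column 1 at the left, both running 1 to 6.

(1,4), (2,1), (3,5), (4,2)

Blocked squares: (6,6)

Row 5: attacked by (1,4)→{4}; (2,1)→{1,4}; (3,5)→{3,5}; (4,2)→{1,2,3}. Safe: 6. Place at column 6.
Row 6: attacked by (1,4)→{4}; (2,1)→{1,5}; (3,5)→{2,5}; (4,2)→{2,4}; (5,6)→{5,6}. Blocked: 6. Safe: 3. Place at column 3.
Columns [4, 1, 5, 2, 6, 3], r−c [-3, 1, -2, 2, -1, 3], r+c [5, 3, 8, 6, 11, 9] are all distinct, so no two queens attack.

(1,4) (2,1) (3,5) (4,2) (5,6) (6,3)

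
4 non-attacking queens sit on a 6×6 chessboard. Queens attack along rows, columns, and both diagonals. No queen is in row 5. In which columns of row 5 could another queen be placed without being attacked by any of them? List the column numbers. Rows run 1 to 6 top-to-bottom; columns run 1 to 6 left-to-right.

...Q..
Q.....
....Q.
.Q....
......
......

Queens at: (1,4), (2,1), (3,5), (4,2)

(1,4) attacks row 5 at column 4.
(2,1) attacks row 5 at column 1 and diagonals 4.
(3,5) attacks row 5 at column 5 and diagonals 3.
(4,2) attacks row 5 at column 2 and diagonals 1, 3.
Attacked columns: {1, 2, 3, 4, 5}. Safe: {6}.

columns 6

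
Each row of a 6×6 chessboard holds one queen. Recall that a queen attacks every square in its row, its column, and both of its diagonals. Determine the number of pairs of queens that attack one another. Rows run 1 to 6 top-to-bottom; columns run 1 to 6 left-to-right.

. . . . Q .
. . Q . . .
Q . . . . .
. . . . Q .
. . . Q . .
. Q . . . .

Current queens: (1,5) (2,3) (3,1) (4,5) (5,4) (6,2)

3

Same column: (1,5)–(4,5) (column 5).
Same diagonal: (2,3)–(4,5) (|2−4| = |3−5| = 2); (4,5)–(5,4) (|4−5| = |5−4| = 1).
Total attacking pairs: 3.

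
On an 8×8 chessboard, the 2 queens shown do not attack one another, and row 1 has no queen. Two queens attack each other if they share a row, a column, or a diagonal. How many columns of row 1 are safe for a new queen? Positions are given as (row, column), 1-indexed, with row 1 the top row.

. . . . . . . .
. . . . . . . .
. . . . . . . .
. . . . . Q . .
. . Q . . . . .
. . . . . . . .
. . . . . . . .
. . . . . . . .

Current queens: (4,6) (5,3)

5

(4,6) attacks row 1 at column 6 and diagonals 3.
(5,3) attacks row 1 at column 3 and diagonals 7.
Attacked columns: {3, 6, 7}. Safe: {1, 2, 4, 5, 8}.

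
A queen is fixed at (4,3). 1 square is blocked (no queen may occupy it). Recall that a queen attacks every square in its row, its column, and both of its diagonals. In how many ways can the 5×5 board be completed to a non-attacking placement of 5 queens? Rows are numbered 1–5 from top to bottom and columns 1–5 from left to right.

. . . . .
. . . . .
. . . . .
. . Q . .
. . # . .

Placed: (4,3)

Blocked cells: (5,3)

2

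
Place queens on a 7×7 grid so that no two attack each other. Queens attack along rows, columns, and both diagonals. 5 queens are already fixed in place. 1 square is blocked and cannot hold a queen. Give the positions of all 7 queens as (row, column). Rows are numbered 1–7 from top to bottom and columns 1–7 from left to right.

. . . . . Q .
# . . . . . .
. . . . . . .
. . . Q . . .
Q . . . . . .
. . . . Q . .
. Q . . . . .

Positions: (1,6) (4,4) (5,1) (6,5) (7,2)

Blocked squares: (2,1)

(1,6) (2,3) (3,7) (4,4) (5,1) (6,5) (7,2)

Row 2: attacked by (1,6)→{5,6,7}; (4,4)→{2,4,6}; (5,1)→{1,4}; (6,5)→{1,5}; (7,2)→{2,7}. Blocked: 1. Safe: 3. Place at column 3.
Row 3: attacked by (1,6)→{4,6}; (2,3)→{2,3,4}; (4,4)→{3,4,5}; (5,1)→{1,3}; (6,5)→{2,5}; (7,2)→{2,6}. Safe: 7. Place at column 7.
Columns [6, 3, 7, 4, 1, 5, 2], r−c [-5, -1, -4, 0, 4, 1, 5], r+c [7, 5, 10, 8, 6, 11, 9] are all distinct, so no two queens attack.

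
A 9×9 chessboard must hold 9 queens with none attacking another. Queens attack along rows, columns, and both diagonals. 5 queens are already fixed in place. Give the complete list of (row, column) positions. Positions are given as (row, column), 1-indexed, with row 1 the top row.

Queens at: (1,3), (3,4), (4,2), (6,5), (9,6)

Row 2: attacked by (1,3)→{2,3,4}; (3,4)→{3,4,5}; (4,2)→{2,4}; (6,5)→{1,5,9}; (9,6)→{6}. Safe: 7, 8. Place at column 7.
Row 5: attacked by (1,3)→{3,7}; (2,7)→{4,7}; (3,4)→{2,4,6}; (4,2)→{1,2,3}; (6,5)→{4,5,6}; (9,6)→{2,6}. Safe: 8, 9. Place at column 9.
Row 7: attacked by (1,3)→{3,9}; (2,7)→{2,7}; (3,4)→{4,8}; (4,2)→{2,5}; (5,9)→{7,9}; (6,5)→{4,5,6}; (9,6)→{4,6,8}. Safe: 1. Place at column 1.
Row 8: attacked by (1,3)→{3}; (2,7)→{1,7}; (3,4)→{4,9}; (4,2)→{2,6}; (5,9)→{6,9}; (6,5)→{3,5,7}; (7,1)→{1,2}; (9,6)→{5,6,7}. Safe: 8. Place at column 8.
Columns [3, 7, 4, 2, 9, 5, 1, 8, 6], r−c [-2, -5, -1, 2, -4, 1, 6, 0, 3], r+c [4, 9, 7, 6, 14, 11, 8, 16, 15] are all distinct, so no two queens attack.

(1,3) (2,7) (3,4) (4,2) (5,9) (6,5) (7,1) (8,8) (9,6)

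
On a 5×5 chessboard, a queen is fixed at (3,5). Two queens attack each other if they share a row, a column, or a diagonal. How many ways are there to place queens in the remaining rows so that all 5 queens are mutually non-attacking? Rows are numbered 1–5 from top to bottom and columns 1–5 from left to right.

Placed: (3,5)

Branch on row 1: col 1 → 1; col 2 → 0; col 4 → 1.
Sum: 1 + 0 + 1 = 2.

2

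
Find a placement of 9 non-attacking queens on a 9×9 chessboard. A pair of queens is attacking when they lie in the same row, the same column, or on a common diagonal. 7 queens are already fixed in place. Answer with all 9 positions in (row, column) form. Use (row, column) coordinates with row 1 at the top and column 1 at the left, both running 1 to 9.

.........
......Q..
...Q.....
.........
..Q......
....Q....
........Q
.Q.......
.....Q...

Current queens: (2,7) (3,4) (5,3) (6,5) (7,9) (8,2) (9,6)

(1,1) (2,7) (3,4) (4,8) (5,3) (6,5) (7,9) (8,2) (9,6)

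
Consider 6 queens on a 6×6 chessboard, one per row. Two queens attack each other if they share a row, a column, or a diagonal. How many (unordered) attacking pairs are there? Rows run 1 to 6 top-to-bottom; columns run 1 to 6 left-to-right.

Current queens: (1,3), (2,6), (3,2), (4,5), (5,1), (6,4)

All columns are distinct and no two queens satisfy |Δrow| = |Δcol|, so no pair attacks.

0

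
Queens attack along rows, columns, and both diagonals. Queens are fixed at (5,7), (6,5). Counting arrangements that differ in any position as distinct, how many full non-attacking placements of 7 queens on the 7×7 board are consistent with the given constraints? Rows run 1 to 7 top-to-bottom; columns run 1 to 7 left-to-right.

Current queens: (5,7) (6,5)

Branch on row 1: col 1 → 1; col 2 → 0; col 4 → 0; col 6 → 1.
Sum: 1 + 0 + 0 + 1 = 2.

2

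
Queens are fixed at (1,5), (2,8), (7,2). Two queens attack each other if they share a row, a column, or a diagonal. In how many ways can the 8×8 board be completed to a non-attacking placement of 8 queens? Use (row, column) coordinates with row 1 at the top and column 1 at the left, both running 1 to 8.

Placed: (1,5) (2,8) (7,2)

1

Branch on row 3: col 1 → 0; col 4 → 1.
Sum: 0 + 1 = 1.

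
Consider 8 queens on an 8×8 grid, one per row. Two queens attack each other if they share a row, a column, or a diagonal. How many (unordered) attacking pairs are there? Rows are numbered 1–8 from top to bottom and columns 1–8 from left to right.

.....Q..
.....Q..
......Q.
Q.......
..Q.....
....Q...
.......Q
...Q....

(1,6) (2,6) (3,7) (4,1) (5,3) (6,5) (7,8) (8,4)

3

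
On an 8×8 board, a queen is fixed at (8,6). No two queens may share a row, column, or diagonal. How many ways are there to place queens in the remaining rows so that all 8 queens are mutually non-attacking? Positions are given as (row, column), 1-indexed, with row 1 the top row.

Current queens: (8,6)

Branch on row 1: col 1 → 0; col 2 → 0; col 3 → 5; col 4 → 4; col 5 → 3; col 7 → 2; col 8 → 2.
Sum: 0 + 0 + 5 + 4 + 3 + 2 + 2 = 16.

16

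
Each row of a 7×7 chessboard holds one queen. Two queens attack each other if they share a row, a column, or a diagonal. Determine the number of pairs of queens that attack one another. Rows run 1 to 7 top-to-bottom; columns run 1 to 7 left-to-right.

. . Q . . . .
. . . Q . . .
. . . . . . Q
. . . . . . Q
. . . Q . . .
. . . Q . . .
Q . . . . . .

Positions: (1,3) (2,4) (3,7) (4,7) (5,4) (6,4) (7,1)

6

Same column: (2,4)–(5,4) (column 4); (2,4)–(6,4) (column 4); (3,7)–(4,7) (column 7); (5,4)–(6,4) (column 4).
Same diagonal: (1,3)–(2,4) (|1−2| = |3−4| = 1); (3,7)–(6,4) (|3−6| = |7−4| = 3).
Total attacking pairs: 6.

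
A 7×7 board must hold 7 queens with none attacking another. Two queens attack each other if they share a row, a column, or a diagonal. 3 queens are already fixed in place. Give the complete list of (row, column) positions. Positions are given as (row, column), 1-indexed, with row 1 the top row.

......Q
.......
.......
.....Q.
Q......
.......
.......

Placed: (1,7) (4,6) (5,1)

Row 2: attacked by (1,7)→{6,7}; (4,6)→{4,6}; (5,1)→{1,4}. Safe: 2, 3, 5. Place at column 2.
Row 3: attacked by (1,7)→{5,7}; (2,2)→{1,2,3}; (4,6)→{5,6,7}; (5,1)→{1,3}. Safe: 4. Place at column 4.
Row 6: attacked by (1,7)→{2,7}; (2,2)→{2,6}; (3,4)→{1,4,7}; (4,6)→{4,6}; (5,1)→{1,2}. Safe: 3, 5. Place at column 3.
Row 7: attacked by (1,7)→{1,7}; (2,2)→{2,7}; (3,4)→{4}; (4,6)→{3,6}; (5,1)→{1,3}; (6,3)→{2,3,4}. Safe: 5. Place at column 5.
Columns [7, 2, 4, 6, 1, 3, 5], r−c [-6, 0, -1, -2, 4, 3, 2], r+c [8, 4, 7, 10, 6, 9, 12] are all distinct, so no two queens attack.

(1,7) (2,2) (3,4) (4,6) (5,1) (6,3) (7,5)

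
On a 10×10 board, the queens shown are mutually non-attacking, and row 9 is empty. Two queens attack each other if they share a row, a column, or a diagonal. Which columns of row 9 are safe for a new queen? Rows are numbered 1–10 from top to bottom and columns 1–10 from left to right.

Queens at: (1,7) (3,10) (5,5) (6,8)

columns 2, 3, 6

(1,7) attacks row 9 at column 7.
(3,10) attacks row 9 at column 10 and diagonals 4.
(5,5) attacks row 9 at column 5 and diagonals 1, 9.
(6,8) attacks row 9 at column 8 and diagonals 5.
Attacked columns: {1, 4, 5, 7, 8, 9, 10}. Safe: {2, 3, 6}.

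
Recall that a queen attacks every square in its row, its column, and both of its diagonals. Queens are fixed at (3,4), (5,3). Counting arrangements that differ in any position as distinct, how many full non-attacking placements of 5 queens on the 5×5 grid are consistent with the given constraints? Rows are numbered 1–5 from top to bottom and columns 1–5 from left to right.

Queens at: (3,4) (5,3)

Branch on row 1: col 1 → 0; col 5 → 1.
Sum: 0 + 1 = 1.

1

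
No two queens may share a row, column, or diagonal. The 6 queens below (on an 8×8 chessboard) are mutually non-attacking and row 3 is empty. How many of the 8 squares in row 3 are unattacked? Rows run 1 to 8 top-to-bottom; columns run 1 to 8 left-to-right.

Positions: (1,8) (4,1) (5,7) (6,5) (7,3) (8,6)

1

(1,8) attacks row 3 at column 8 and diagonals 6.
(4,1) attacks row 3 at column 1 and diagonals 2.
(5,7) attacks row 3 at column 7 and diagonals 5.
(6,5) attacks row 3 at column 5 and diagonals 2, 8.
(7,3) attacks row 3 at column 3 and diagonals 7.
(8,6) attacks row 3 at column 6 and diagonals 1.
Attacked columns: {1, 2, 3, 5, 6, 7, 8}. Safe: {4}.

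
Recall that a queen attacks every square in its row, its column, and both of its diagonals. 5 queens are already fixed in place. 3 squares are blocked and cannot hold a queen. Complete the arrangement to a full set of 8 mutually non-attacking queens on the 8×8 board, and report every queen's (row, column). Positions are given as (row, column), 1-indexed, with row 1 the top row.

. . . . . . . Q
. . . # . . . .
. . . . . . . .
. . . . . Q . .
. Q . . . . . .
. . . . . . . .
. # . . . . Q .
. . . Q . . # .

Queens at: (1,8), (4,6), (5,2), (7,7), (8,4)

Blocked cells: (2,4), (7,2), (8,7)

(1,8) (2,3) (3,1) (4,6) (5,2) (6,5) (7,7) (8,4)

Row 2: attacked by (1,8)→{7,8}; (4,6)→{4,6,8}; (5,2)→{2,5}; (7,7)→{2,7}; (8,4)→{4}. Blocked: 4. Safe: 1, 3. Place at column 3.
Row 3: attacked by (1,8)→{6,8}; (2,3)→{2,3,4}; (4,6)→{5,6,7}; (5,2)→{2,4}; (7,7)→{3,7}; (8,4)→{4}. Safe: 1. Place at column 1.
Row 6: attacked by (1,8)→{3,8}; (2,3)→{3,7}; (3,1)→{1,4}; (4,6)→{4,6,8}; (5,2)→{1,2,3}; (7,7)→{6,7,8}; (8,4)→{2,4,6}. Safe: 5. Place at column 5.
Columns [8, 3, 1, 6, 2, 5, 7, 4], r−c [-7, -1, 2, -2, 3, 1, 0, 4], r+c [9, 5, 4, 10, 7, 11, 14, 12] are all distinct, so no two queens attack.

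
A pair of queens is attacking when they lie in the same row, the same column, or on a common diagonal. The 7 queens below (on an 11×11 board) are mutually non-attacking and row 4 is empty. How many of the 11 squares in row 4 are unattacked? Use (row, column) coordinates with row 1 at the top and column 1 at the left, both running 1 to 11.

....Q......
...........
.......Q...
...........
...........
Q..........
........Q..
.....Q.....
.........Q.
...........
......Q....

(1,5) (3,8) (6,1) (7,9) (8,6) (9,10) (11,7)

2

(1,5) attacks row 4 at column 5 and diagonals 2, 8.
(3,8) attacks row 4 at column 8 and diagonals 7, 9.
(6,1) attacks row 4 at column 1 and diagonals 3.
(7,9) attacks row 4 at column 9 and diagonals 6.
(8,6) attacks row 4 at column 6 and diagonals 2, 10.
(9,10) attacks row 4 at column 10 and diagonals 5.
(11,7) attacks row 4 at column 7.
Attacked columns: {1, 2, 3, 5, 6, 7, 8, 9, 10}. Safe: {4, 11}.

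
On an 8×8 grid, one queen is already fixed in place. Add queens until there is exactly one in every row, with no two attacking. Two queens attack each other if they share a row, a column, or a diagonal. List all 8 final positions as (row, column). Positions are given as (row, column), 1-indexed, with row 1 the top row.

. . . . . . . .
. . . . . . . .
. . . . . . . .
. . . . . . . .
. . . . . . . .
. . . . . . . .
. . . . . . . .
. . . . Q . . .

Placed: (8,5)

Row 1: attacked by (8,5)→{5}. Safe: 1, 2, 3, 4, 6, 7, 8. Place at column 8.
Row 2: attacked by (1,8)→{7,8}; (8,5)→{5}. Safe: 1, 2, 3, 4, 6. Place at column 4.
Row 3: attacked by (1,8)→{6,8}; (2,4)→{3,4,5}; (8,5)→{5}. Safe: 1, 2, 7. Place at column 1.
Row 4: attacked by (1,8)→{5,8}; (2,4)→{2,4,6}; (3,1)→{1,2}; (8,5)→{1,5}. Safe: 3, 7. Place at column 3.
Row 5: attacked by (1,8)→{4,8}; (2,4)→{1,4,7}; (3,1)→{1,3}; (4,3)→{2,3,4}; (8,5)→{2,5,8}. Safe: 6. Place at column 6.
Row 6: attacked by (1,8)→{3,8}; (2,4)→{4,8}; (3,1)→{1,4}; (4,3)→{1,3,5}; (5,6)→{5,6,7}; (8,5)→{3,5,7}. Safe: 2. Place at column 2.
Row 7: attacked by (1,8)→{2,8}; (2,4)→{4}; (3,1)→{1,5}; (4,3)→{3,6}; (5,6)→{4,6,8}; (6,2)→{1,2,3}; (8,5)→{4,5,6}. Safe: 7. Place at column 7.
Columns [8, 4, 1, 3, 6, 2, 7, 5], r−c [-7, -2, 2, 1, -1, 4, 0, 3], r+c [9, 6, 4, 7, 11, 8, 14, 13] are all distinct, so no two queens attack.

(1,8) (2,4) (3,1) (4,3) (5,6) (6,2) (7,7) (8,5)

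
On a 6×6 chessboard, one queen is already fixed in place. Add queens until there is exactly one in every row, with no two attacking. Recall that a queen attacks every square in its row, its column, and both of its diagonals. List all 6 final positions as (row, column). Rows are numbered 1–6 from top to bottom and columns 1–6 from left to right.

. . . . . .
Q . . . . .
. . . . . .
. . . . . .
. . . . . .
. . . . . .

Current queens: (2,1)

(1,4) (2,1) (3,5) (4,2) (5,6) (6,3)

Row 1: attacked by (2,1)→{1,2}. Safe: 3, 4, 5, 6. Place at column 4.
Row 3: attacked by (1,4)→{2,4,6}; (2,1)→{1,2}. Safe: 3, 5. Place at column 5.
Row 4: attacked by (1,4)→{1,4}; (2,1)→{1,3}; (3,5)→{4,5,6}. Safe: 2. Place at column 2.
Row 5: attacked by (1,4)→{4}; (2,1)→{1,4}; (3,5)→{3,5}; (4,2)→{1,2,3}. Safe: 6. Place at column 6.
Row 6: attacked by (1,4)→{4}; (2,1)→{1,5}; (3,5)→{2,5}; (4,2)→{2,4}; (5,6)→{5,6}. Safe: 3. Place at column 3.
Columns [4, 1, 5, 2, 6, 3], r−c [-3, 1, -2, 2, -1, 3], r+c [5, 3, 8, 6, 11, 9] are all distinct, so no two queens attack.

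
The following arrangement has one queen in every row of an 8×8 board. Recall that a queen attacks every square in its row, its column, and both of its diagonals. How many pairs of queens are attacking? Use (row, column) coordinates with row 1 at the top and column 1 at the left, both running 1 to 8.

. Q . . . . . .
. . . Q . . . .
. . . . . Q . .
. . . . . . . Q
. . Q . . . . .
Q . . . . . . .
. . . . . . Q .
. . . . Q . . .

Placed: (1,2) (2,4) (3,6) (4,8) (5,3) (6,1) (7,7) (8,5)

0

All columns are distinct and no two queens satisfy |Δrow| = |Δcol|, so no pair attacks.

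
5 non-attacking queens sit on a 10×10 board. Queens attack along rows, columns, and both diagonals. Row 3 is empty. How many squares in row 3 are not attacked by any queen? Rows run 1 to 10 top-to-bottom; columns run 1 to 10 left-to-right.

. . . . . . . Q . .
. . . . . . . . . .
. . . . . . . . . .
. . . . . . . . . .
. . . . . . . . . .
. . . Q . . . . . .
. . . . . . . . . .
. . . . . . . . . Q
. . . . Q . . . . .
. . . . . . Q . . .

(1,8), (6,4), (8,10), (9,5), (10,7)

(1,8) attacks row 3 at column 8 and diagonals 6, 10.
(6,4) attacks row 3 at column 4 and diagonals 1, 7.
(8,10) attacks row 3 at column 10 and diagonals 5.
(9,5) attacks row 3 at column 5.
(10,7) attacks row 3 at column 7.
Attacked columns: {1, 4, 5, 6, 7, 8, 10}. Safe: {2, 3, 9}.

3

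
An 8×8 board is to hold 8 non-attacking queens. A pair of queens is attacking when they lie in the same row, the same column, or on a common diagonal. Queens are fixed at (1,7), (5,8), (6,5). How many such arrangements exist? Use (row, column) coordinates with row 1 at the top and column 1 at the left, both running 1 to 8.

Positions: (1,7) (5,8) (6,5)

2

Branch on row 2: col 2 → 1; col 3 → 1; col 4 → 0.
Sum: 1 + 1 + 0 = 2.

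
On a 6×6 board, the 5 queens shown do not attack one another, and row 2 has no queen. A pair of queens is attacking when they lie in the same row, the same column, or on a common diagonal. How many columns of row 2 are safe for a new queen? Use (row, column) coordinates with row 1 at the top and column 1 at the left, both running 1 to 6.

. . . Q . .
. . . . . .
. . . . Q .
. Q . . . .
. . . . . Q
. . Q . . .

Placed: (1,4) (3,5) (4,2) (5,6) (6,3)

1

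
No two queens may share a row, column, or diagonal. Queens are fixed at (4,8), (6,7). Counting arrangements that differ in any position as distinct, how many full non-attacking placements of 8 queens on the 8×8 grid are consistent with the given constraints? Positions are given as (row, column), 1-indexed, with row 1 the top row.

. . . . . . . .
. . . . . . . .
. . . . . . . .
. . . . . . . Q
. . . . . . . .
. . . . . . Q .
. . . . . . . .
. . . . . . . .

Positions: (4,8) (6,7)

Branch on row 1: col 1 → 0; col 3 → 1; col 4 → 1; col 6 → 1.
Sum: 0 + 1 + 1 + 1 = 3.

3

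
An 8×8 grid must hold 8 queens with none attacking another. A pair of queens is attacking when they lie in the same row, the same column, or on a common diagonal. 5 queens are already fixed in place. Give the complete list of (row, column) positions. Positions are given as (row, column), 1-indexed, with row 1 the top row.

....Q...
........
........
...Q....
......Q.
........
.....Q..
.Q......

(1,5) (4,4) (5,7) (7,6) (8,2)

(1,5) (2,3) (3,8) (4,4) (5,7) (6,1) (7,6) (8,2)

Row 2: attacked by (1,5)→{4,5,6}; (4,4)→{2,4,6}; (5,7)→{4,7}; (7,6)→{1,6}; (8,2)→{2,8}. Safe: 3. Place at column 3.
Row 3: attacked by (1,5)→{3,5,7}; (2,3)→{2,3,4}; (4,4)→{3,4,5}; (5,7)→{5,7}; (7,6)→{2,6}; (8,2)→{2,7}. Safe: 1, 8. Place at column 8.
Row 6: attacked by (1,5)→{5}; (2,3)→{3,7}; (3,8)→{5,8}; (4,4)→{2,4,6}; (5,7)→{6,7,8}; (7,6)→{5,6,7}; (8,2)→{2,4}. Safe: 1. Place at column 1.
Columns [5, 3, 8, 4, 7, 1, 6, 2], r−c [-4, -1, -5, 0, -2, 5, 1, 6], r+c [6, 5, 11, 8, 12, 7, 13, 10] are all distinct, so no two queens attack.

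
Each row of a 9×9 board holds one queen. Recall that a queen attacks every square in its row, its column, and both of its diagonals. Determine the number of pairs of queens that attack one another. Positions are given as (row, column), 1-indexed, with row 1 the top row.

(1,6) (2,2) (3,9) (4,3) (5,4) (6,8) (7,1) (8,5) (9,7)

2

Same diagonal: (1,6)–(4,3) (|1−4| = |6−3| = 3); (4,3)–(5,4) (|4−5| = |3−4| = 1).
Total attacking pairs: 2.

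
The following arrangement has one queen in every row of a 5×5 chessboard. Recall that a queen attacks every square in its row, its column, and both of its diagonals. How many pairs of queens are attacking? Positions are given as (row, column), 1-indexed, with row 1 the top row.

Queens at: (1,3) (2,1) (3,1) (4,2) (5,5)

Same column: (2,1)–(3,1) (column 1).
Same diagonal: (1,3)–(3,1) (|1−3| = |3−1| = 2); (3,1)–(4,2) (|3−4| = |1−2| = 1).
Total attacking pairs: 3.

3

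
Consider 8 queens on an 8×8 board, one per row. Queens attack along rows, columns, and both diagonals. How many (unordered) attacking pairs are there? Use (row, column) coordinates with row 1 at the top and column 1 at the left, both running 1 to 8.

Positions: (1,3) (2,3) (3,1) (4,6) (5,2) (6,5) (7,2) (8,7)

Same column: (1,3)–(2,3) (column 3); (5,2)–(7,2) (column 2).
Same diagonal: (1,3)–(3,1) (|1−3| = |3−1| = 2); (1,3)–(4,6) (|1−4| = |3−6| = 3); (6,5)–(8,7) (|6−8| = |5−7| = 2).
Total attacking pairs: 5.

5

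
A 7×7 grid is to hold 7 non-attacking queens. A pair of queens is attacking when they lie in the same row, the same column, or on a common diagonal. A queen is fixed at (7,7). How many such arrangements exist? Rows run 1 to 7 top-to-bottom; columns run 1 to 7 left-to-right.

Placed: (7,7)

4

Branch on row 1: col 2 → 1; col 3 → 1; col 4 → 1; col 5 → 1; col 6 → 0.
Sum: 1 + 1 + 1 + 1 + 0 = 4.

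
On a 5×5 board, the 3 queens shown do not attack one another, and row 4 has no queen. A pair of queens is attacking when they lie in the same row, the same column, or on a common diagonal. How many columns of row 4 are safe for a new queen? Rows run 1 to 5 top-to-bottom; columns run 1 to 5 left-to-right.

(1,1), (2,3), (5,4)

(1,1) attacks row 4 at column 1 and diagonals 4.
(2,3) attacks row 4 at column 3 and diagonals 1, 5.
(5,4) attacks row 4 at column 4 and diagonals 3, 5.
Attacked columns: {1, 3, 4, 5}. Safe: {2}.

1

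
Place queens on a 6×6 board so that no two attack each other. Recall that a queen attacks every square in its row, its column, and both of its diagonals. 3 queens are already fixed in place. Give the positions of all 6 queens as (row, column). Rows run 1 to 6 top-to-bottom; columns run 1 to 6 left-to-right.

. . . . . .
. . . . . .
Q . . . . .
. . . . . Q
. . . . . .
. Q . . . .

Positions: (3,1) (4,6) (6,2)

(1,5) (2,3) (3,1) (4,6) (5,4) (6,2)

Row 1: attacked by (3,1)→{1,3}; (4,6)→{3,6}; (6,2)→{2}. Safe: 4, 5. Place at column 5.
Row 2: attacked by (1,5)→{4,5,6}; (3,1)→{1,2}; (4,6)→{4,6}; (6,2)→{2,6}. Safe: 3. Place at column 3.
Row 5: attacked by (1,5)→{1,5}; (2,3)→{3,6}; (3,1)→{1,3}; (4,6)→{5,6}; (6,2)→{1,2,3}. Safe: 4. Place at column 4.
Columns [5, 3, 1, 6, 4, 2], r−c [-4, -1, 2, -2, 1, 4], r+c [6, 5, 4, 10, 9, 8] are all distinct, so no two queens attack.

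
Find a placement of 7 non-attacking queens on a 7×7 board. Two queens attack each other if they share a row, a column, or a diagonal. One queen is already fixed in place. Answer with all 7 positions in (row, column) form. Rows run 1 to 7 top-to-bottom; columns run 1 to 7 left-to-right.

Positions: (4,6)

Row 1: attacked by (4,6)→{3,6}. Safe: 1, 2, 4, 5, 7. Place at column 4.
Row 2: attacked by (1,4)→{3,4,5}; (4,6)→{4,6}. Safe: 1, 2, 7. Place at column 7.
Row 3: attacked by (1,4)→{2,4,6}; (2,7)→{6,7}; (4,6)→{5,6,7}. Safe: 1, 3. Place at column 3.
Row 5: attacked by (1,4)→{4}; (2,7)→{4,7}; (3,3)→{1,3,5}; (4,6)→{5,6,7}. Safe: 2. Place at column 2.
Row 6: attacked by (1,4)→{4}; (2,7)→{3,7}; (3,3)→{3,6}; (4,6)→{4,6}; (5,2)→{1,2,3}. Safe: 5. Place at column 5.
Row 7: attacked by (1,4)→{4}; (2,7)→{2,7}; (3,3)→{3,7}; (4,6)→{3,6}; (5,2)→{2,4}; (6,5)→{4,5,6}. Safe: 1. Place at column 1.
Columns [4, 7, 3, 6, 2, 5, 1], r−c [-3, -5, 0, -2, 3, 1, 6], r+c [5, 9, 6, 10, 7, 11, 8] are all distinct, so no two queens attack.

(1,4) (2,7) (3,3) (4,6) (5,2) (6,5) (7,1)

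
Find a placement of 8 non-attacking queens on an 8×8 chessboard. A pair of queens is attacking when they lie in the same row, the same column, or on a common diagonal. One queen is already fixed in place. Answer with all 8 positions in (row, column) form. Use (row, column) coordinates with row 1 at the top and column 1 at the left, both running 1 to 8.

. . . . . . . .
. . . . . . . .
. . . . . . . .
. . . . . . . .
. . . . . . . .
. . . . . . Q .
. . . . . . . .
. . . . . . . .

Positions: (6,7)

(1,4) (2,6) (3,8) (4,3) (5,1) (6,7) (7,5) (8,2)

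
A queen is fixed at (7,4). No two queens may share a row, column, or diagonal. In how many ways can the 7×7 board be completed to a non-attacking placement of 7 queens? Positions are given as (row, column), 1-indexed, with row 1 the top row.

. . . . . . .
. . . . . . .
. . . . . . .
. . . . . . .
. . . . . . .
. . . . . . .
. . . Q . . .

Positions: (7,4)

Branch on row 1: col 1 → 1; col 2 → 1; col 3 → 1; col 5 → 1; col 6 → 1; col 7 → 1.
Sum: 1 + 1 + 1 + 1 + 1 + 1 = 6.

6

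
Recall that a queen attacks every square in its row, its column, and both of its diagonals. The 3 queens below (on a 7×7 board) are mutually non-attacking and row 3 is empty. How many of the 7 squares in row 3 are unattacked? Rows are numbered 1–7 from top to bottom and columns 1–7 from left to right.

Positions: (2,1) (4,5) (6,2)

2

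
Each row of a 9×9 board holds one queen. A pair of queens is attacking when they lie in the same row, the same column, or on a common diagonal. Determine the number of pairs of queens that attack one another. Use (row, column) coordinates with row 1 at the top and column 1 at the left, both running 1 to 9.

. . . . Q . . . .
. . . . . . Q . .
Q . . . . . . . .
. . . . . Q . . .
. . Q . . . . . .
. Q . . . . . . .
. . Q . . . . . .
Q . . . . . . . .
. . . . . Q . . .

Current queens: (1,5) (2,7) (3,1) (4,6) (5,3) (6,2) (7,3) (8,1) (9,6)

Same column: (3,1)–(8,1) (column 1); (4,6)–(9,6) (column 6); (5,3)–(7,3) (column 3).
Same diagonal: (2,7)–(8,1) (|2−8| = |7−1| = 6); (3,1)–(5,3) (|3−5| = |1−3| = 2); (4,6)–(7,3) (|4−7| = |6−3| = 3); (5,3)–(6,2) (|5−6| = |3−2| = 1); (6,2)–(7,3) (|6−7| = |2−3| = 1).
Total attacking pairs: 8.

8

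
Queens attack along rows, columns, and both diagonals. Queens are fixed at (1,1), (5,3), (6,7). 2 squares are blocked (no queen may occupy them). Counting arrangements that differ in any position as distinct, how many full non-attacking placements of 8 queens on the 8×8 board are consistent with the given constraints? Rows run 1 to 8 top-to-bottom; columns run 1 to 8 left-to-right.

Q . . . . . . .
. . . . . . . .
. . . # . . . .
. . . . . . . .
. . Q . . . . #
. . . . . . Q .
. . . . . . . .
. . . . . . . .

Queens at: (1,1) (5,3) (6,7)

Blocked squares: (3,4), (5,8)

1

Branch on row 2: col 4 → 0; col 5 → 1; col 8 → 0.
Sum: 0 + 1 + 0 = 1.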